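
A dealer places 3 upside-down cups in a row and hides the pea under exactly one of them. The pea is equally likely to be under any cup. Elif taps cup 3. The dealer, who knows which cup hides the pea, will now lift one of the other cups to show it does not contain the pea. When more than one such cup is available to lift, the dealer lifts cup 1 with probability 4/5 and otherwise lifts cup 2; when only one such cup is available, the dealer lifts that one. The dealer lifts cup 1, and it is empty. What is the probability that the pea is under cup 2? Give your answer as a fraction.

5/9

Apply Bayes' rule, conditioning on where the pea actually is.
If it is under cup 1 (prior 1/3): the dealer opened cup 1, so this case is ruled out; weight (1/3)·0 = 0.
If it is under cup 2 (prior 1/3): only cup 1 is available, probability 1; weight (1/3)·1 = 1/3.
If it is under cup 3 (prior 1/3): cup 1 is available, opened with probability 4/5; weight (1/3)·(4/5) = 4/15.
The weights sum to 3/5.
So P(the pea under cup 2 | the dealer opened cup 1) = (1/3) / (3/5) = 5/9.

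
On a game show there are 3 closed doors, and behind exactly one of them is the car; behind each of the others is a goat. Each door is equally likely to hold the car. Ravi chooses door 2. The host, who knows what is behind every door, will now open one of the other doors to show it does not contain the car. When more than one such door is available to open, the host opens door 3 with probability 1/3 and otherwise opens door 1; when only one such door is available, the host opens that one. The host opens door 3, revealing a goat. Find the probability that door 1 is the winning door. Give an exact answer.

3/4

Consider each possible location of the car in turn.
If it is behind door 1 (prior 1/3): only door 3 is available, probability 1; weight (1/3)·1 = 1/3.
If it is behind door 2 (prior 1/3): door 3 is available, opened with probability 1/3; weight (1/3)·(1/3) = 1/9.
If it is behind door 3 (prior 1/3): the host opened door 3, so this case is ruled out; weight (1/3)·0 = 0.
The weights sum to 4/9.
So P(the car behind door 1 | the host opened door 3) = (1/3) / (4/9) = 3/4.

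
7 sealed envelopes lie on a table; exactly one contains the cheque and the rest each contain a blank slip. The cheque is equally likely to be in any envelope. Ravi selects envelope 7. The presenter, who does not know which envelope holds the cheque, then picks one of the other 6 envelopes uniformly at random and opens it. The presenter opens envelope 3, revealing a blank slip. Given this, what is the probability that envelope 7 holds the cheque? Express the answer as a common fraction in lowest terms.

Consider each possible location of the cheque in turn.
If it is in any of envelopes 1, 2, 4, 5, 6, and 7 (prior 1/7 each): the presenter picks envelope 3 with probability 1/6 regardless, and it is not the prize; weight (1/7)·(1/6) = 1/42 each.
If it is in envelope 3 (prior 1/7): the presenter opened envelope 3, so this case is ruled out; weight (1/7)·0 = 0.
The weights sum to 1/7.
So P(the cheque in envelope 7 | the presenter opened envelope 3) = (1/42) / (1/7) = 1/6.

1/6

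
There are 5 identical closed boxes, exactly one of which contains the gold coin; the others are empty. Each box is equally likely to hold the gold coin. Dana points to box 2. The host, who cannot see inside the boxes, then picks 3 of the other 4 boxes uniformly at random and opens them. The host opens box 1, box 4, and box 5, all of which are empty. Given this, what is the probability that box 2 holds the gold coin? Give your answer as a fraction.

Because the host chose which boxes to open without knowing where the gold coin is, the choice is independent of the prize location. Learning that none of the 3 opened boxes holds the gold coin simply rules out those 3 locations and leaves the remaining 2 boxes still equally likely by symmetry.
So P(the gold coin in box 2) = 1/2.

1/2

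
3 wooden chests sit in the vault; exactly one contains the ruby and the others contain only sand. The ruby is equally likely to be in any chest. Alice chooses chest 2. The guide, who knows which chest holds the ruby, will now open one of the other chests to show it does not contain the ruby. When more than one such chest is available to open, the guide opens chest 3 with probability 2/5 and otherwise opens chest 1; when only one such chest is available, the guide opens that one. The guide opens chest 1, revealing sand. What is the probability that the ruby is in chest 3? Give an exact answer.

5/8

Condition on the true location of the ruby.
If it is in chest 1 (prior 1/3): the guide opened chest 1, so this case is ruled out; weight (1/3)·0 = 0.
If it is in chest 2 (prior 1/3): chest 3 is available but not opened, probability 3/5; weight (1/3)·(3/5) = 1/5.
If it is in chest 3 (prior 1/3): only chest 1 is available, probability 1; weight (1/3)·1 = 1/3.
The weights sum to 8/15.
So P(the ruby in chest 3 | the guide opened chest 1) = (1/3) / (8/15) = 5/8.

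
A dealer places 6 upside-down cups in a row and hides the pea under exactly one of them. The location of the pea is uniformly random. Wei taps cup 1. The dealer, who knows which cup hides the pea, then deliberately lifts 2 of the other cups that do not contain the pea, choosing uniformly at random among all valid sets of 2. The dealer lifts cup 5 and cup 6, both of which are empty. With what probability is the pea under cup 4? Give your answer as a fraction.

Apply Bayes' rule, conditioning on where the pea actually is.
If it is under cup 1 (prior 1/6): the dealer has 10 equally likely choices, so probability 1/10; weight (1/6)·(1/10) = 1/60.
If it is under any of cups 2, 3, and 4 (prior 1/6 each): the dealer has 6 equally likely choices, so probability 1/6; weight (1/6)·(1/6) = 1/36 each.
If it is under either of cups 5 and 6 (prior 1/6 each): that cup was opened and seen not to hold the prize — ruled out; weight (1/6)·0 = 0 each.
The weights sum to 1/10.
So P(the pea under cup 4 | the dealer opened cup 5 and cup 6) = (1/36) / (1/10) = 5/18.

5/18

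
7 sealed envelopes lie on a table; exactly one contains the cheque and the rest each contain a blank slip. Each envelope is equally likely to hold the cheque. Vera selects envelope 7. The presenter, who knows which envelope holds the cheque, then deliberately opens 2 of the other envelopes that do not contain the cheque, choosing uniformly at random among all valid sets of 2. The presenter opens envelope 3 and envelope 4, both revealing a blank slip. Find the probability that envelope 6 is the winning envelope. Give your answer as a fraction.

3/14

Condition on the true location of the cheque.
If it is in any of envelopes 1, 2, 5, and 6 (prior 1/7 each): the presenter has 10 equally likely choices, so probability 1/10; weight (1/7)·(1/10) = 1/70 each.
If it is in either of envelopes 3 and 4 (prior 1/7 each): that envelope was opened and seen not to hold the prize — ruled out; weight (1/7)·0 = 0 each.
If it is in envelope 7 (prior 1/7): the presenter has 15 equally likely choices, so probability 1/15; weight (1/7)·(1/15) = 1/105.
The weights sum to 1/15.
So P(the cheque in envelope 6 | the presenter opened envelope 3 and envelope 4) = (1/70) / (1/15) = 3/14.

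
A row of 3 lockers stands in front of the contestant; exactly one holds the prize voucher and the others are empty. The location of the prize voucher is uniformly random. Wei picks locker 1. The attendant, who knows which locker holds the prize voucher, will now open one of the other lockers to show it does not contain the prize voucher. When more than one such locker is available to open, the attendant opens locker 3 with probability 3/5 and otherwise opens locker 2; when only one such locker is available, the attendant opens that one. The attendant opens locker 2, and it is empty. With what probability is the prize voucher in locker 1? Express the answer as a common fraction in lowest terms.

Consider each possible location of the prize voucher in turn.
If it is in locker 1 (prior 1/3): locker 3 is available but not opened, probability 2/5; weight (1/3)·(2/5) = 2/15.
If it is in locker 2 (prior 1/3): the attendant opened locker 2, so this case is ruled out; weight (1/3)·0 = 0.
If it is in locker 3 (prior 1/3): only locker 2 is available, probability 1; weight (1/3)·1 = 1/3.
The weights sum to 7/15.
So P(the prize voucher in locker 1 | the attendant opened locker 2) = (2/15) / (7/15) = 2/7.

2/7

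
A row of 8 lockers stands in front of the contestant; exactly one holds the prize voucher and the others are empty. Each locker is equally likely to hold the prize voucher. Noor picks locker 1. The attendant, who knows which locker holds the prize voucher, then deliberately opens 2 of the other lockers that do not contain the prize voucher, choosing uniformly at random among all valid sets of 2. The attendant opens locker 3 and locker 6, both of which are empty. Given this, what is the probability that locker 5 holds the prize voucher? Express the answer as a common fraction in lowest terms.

7/40

Consider each possible location of the prize voucher in turn.
If it is in locker 1 (prior 1/8): the attendant has 21 equally likely choices, so probability 1/21; weight (1/8)·(1/21) = 1/168.
If it is in any of lockers 2, 4, 5, 7, and 8 (prior 1/8 each): the attendant has 15 equally likely choices, so probability 1/15; weight (1/8)·(1/15) = 1/120 each.
If it is in either of lockers 3 and 6 (prior 1/8 each): that locker was opened and seen not to hold the prize — ruled out; weight (1/8)·0 = 0 each.
The weights sum to 1/21.
So P(the prize voucher in locker 5 | the attendant opened locker 3 and locker 6) = (1/120) / (1/21) = 7/40.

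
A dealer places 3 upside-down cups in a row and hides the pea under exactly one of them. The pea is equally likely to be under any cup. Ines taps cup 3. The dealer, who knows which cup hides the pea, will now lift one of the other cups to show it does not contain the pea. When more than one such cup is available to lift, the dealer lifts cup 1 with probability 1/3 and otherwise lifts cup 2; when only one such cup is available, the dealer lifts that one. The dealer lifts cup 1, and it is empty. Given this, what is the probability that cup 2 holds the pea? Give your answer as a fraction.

Consider each possible location of the pea in turn.
If it is under cup 1 (prior 1/3): the dealer opened cup 1, so this case is ruled out; weight (1/3)·0 = 0.
If it is under cup 2 (prior 1/3): only cup 1 is available, probability 1; weight (1/3)·1 = 1/3.
If it is under cup 3 (prior 1/3): cup 1 is available, opened with probability 1/3; weight (1/3)·(1/3) = 1/9.
The weights sum to 4/9.
So P(the pea under cup 2 | the dealer opened cup 1) = (1/3) / (4/9) = 3/4.

3/4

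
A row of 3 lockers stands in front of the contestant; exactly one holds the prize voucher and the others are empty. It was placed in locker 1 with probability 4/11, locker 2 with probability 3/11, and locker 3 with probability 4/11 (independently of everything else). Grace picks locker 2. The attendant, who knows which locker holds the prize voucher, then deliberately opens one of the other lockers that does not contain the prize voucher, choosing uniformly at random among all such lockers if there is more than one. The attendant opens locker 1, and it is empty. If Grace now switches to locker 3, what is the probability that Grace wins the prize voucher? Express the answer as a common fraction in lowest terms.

8/11

Condition on the true location of the prize voucher.
If it is in locker 1 (prior 4/11): the attendant opened locker 1, so this case is ruled out; weight (4/11)·0 = 0.
If it is in locker 2 (prior 3/11): the attendant has 2 equally likely choices, so probability 1/2; weight (3/11)·(1/2) = 3/22.
If it is in locker 3 (prior 4/11): the attendant has no choice, probability 1; weight (4/11)·1 = 4/11.
The weights sum to 1/2.
So P(the prize voucher in locker 3 | the attendant opened locker 1) = (4/11) / (1/2) = 8/11.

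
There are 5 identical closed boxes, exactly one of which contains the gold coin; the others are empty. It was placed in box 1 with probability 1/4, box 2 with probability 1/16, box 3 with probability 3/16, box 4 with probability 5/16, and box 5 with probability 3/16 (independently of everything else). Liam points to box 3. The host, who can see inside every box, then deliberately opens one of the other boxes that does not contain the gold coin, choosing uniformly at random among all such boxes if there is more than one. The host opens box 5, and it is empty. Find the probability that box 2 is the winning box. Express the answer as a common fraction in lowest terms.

4/49

Condition on the true location of the gold coin.
If it is in box 1 (prior 1/4): the host has 3 equally likely choices, so probability 1/3; weight (1/4)·(1/3) = 1/12.
If it is in box 2 (prior 1/16): the host has 3 equally likely choices, so probability 1/3; weight (1/16)·(1/3) = 1/48.
If it is in box 3 (prior 3/16): the host has 4 equally likely choices, so probability 1/4; weight (3/16)·(1/4) = 3/64.
If it is in box 4 (prior 5/16): the host has 3 equally likely choices, so probability 1/3; weight (5/16)·(1/3) = 5/48.
If it is in box 5 (prior 3/16): the host opened box 5, so this case is ruled out; weight (3/16)·0 = 0.
The weights sum to 49/192.
So P(the gold coin in box 2 | the host opened box 5) = (1/48) / (49/192) = 4/49.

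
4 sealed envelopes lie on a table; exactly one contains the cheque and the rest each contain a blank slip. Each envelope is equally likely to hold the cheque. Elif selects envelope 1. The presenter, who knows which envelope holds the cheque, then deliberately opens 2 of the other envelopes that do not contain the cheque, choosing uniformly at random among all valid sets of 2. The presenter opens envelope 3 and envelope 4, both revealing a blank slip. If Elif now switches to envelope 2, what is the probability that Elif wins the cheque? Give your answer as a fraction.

Apply Bayes' rule, conditioning on where the cheque actually is.
If it is in envelope 1 (prior 1/4): the presenter has 3 equally likely choices, so probability 1/3; weight (1/4)·(1/3) = 1/12.
If it is in envelope 2 (prior 1/4): the presenter has no choice, probability 1; weight (1/4)·1 = 1/4.
If it is in either of envelopes 3 and 4 (prior 1/4 each): that envelope was opened and seen not to hold the prize — ruled out; weight (1/4)·0 = 0 each.
The weights sum to 1/3.
So P(the cheque in envelope 2 | the presenter opened envelope 3 and envelope 4) = (1/4) / (1/3) = 3/4.

3/4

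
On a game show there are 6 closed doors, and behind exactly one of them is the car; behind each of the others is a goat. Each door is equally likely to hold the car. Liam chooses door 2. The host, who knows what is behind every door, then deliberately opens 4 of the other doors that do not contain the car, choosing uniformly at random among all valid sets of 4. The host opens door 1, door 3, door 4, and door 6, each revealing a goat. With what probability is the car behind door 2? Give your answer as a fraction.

Consider each possible location of the car in turn.
If it is behind any of doors 1, 3, 4, and 6 (prior 1/6 each): that door was opened and seen not to hold the prize — ruled out; weight (1/6)·0 = 0 each.
If it is behind door 2 (prior 1/6): the host has 5 equally likely choices, so probability 1/5; weight (1/6)·(1/5) = 1/30.
If it is behind door 5 (prior 1/6): the host has no choice, probability 1; weight (1/6)·1 = 1/6.
The weights sum to 1/5.
So P(the car behind door 2 | the host opened door 1, door 3, door 4, and door 6) = (1/30) / (1/5) = 1/6.

1/6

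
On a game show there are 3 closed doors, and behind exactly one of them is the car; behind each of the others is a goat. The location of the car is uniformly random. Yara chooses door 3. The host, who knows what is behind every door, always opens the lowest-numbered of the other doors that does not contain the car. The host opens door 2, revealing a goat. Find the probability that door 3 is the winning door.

Condition on the true location of the car.
If it is behind door 1 (prior 1/3): door 2 is the lowest-numbered option available, probability 1; weight (1/3)·1 = 1/3.
If it is behind door 2 (prior 1/3): the host opened door 2, so this case is ruled out; weight (1/3)·0 = 0.
If it is behind door 3 (prior 1/3): the host would have opened door 1 instead, probability 0; weight (1/3)·0 = 0.
The weights sum to 1/3.
So P(the car behind door 3 | the host opened door 2) = 0 / (1/3) = 0.

0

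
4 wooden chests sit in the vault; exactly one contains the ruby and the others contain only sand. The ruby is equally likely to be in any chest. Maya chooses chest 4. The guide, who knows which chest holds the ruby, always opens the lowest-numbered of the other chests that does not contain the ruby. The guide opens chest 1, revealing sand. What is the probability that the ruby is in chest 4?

Consider each possible location of the ruby in turn.
If it is in chest 1 (prior 1/4): the guide opened chest 1, so this case is ruled out; weight (1/4)·0 = 0.
If it is in any of chests 2, 3, and 4 (prior 1/4 each): chest 1 is the lowest-numbered option available, probability 1; weight (1/4)·1 = 1/4 each.
The weights sum to 3/4.
So P(the ruby in chest 4 | the guide opened chest 1) = (1/4) / (3/4) = 1/3.

1/3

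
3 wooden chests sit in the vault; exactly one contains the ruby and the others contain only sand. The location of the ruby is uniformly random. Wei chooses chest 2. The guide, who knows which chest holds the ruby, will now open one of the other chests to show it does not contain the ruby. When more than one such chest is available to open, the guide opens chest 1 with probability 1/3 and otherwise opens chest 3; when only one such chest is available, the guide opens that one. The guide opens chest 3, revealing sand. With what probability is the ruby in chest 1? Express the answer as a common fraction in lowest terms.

Apply Bayes' rule, conditioning on where the ruby actually is.
If it is in chest 1 (prior 1/3): only chest 3 is available, probability 1; weight (1/3)·1 = 1/3.
If it is in chest 2 (prior 1/3): chest 1 is available but not opened, probability 2/3; weight (1/3)·(2/3) = 2/9.
If it is in chest 3 (prior 1/3): the guide opened chest 3, so this case is ruled out; weight (1/3)·0 = 0.
The weights sum to 5/9.
So P(the ruby in chest 1 | the guide opened chest 3) = (1/3) / (5/9) = 3/5.

3/5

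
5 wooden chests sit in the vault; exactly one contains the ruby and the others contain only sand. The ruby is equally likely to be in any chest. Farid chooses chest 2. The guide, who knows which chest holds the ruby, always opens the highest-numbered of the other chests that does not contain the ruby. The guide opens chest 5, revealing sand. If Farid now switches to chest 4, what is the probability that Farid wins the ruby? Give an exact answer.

1/4

Consider each possible location of the ruby in turn.
If it is in any of chests 1, 2, 3, and 4 (prior 1/5 each): chest 5 is the highest-numbered option available, probability 1; weight (1/5)·1 = 1/5 each.
If it is in chest 5 (prior 1/5): the guide opened chest 5, so this case is ruled out; weight (1/5)·0 = 0.
The weights sum to 4/5.
So P(the ruby in chest 4 | the guide opened chest 5) = (1/5) / (4/5) = 1/4.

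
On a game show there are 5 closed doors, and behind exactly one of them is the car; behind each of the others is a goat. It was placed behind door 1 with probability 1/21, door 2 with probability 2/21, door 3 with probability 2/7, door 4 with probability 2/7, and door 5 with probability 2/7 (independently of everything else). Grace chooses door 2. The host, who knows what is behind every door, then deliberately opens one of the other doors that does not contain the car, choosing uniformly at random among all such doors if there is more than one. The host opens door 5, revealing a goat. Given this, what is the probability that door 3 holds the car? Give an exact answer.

Apply Bayes' rule, conditioning on where the car actually is.
If it is behind door 1 (prior 1/21): the host has 3 equally likely choices, so probability 1/3; weight (1/21)·(1/3) = 1/63.
If it is behind door 2 (prior 2/21): the host has 4 equally likely choices, so probability 1/4; weight (2/21)·(1/4) = 1/42.
If it is behind either of doors 3 and 4 (prior 2/7 each): the host has 3 equally likely choices, so probability 1/3; weight (2/7)·(1/3) = 2/21 each.
If it is behind door 5 (prior 2/7): the host opened door 5, so this case is ruled out; weight (2/7)·0 = 0.
The weights sum to 29/126.
So P(the car behind door 3 | the host opened door 5) = (2/21) / (29/126) = 12/29.

12/29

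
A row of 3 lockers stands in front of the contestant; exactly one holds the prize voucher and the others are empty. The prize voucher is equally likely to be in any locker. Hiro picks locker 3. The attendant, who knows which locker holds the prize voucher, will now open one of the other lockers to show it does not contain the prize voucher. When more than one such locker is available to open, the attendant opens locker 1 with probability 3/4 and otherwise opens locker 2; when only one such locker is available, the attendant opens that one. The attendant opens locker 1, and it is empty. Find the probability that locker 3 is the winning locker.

Apply Bayes' rule, conditioning on where the prize voucher actually is.
If it is in locker 1 (prior 1/3): the attendant opened locker 1, so this case is ruled out; weight (1/3)·0 = 0.
If it is in locker 2 (prior 1/3): only locker 1 is available, probability 1; weight (1/3)·1 = 1/3.
If it is in locker 3 (prior 1/3): locker 1 is available, opened with probability 3/4; weight (1/3)·(3/4) = 1/4.
The weights sum to 7/12.
So P(the prize voucher in locker 3 | the attendant opened locker 1) = (1/4) / (7/12) = 3/7.

3/7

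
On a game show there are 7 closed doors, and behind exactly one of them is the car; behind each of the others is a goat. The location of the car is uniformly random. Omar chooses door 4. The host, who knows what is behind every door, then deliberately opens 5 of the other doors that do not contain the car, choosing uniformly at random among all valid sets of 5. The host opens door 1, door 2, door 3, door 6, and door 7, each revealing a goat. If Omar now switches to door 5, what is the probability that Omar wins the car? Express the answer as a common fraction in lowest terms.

Consider each possible location of the car in turn.
If it is behind any of doors 1, 2, 3, 6, and 7 (prior 1/7 each): that door was opened and seen not to hold the prize — ruled out; weight (1/7)·0 = 0 each.
If it is behind door 4 (prior 1/7): the host has 6 equally likely choices, so probability 1/6; weight (1/7)·(1/6) = 1/42.
If it is behind door 5 (prior 1/7): the host has no choice, probability 1; weight (1/7)·1 = 1/7.
The weights sum to 1/6.
So P(the car behind door 5 | the host opened door 1, door 2, door 3, door 6, and door 7) = (1/7) / (1/6) = 6/7.

6/7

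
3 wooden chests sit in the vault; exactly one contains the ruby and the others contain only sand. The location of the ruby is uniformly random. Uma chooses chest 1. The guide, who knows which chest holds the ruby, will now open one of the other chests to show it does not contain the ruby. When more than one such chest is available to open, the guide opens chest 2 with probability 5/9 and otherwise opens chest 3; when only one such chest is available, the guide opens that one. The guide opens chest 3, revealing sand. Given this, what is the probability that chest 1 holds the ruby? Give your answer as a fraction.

Condition on the true location of the ruby.
If it is in chest 1 (prior 1/3): chest 2 is available but not opened, probability 4/9; weight (1/3)·(4/9) = 4/27.
If it is in chest 2 (prior 1/3): only chest 3 is available, probability 1; weight (1/3)·1 = 1/3.
If it is in chest 3 (prior 1/3): the guide opened chest 3, so this case is ruled out; weight (1/3)·0 = 0.
The weights sum to 13/27.
So P(the ruby in chest 1 | the guide opened chest 3) = (4/27) / (13/27) = 4/13.

4/13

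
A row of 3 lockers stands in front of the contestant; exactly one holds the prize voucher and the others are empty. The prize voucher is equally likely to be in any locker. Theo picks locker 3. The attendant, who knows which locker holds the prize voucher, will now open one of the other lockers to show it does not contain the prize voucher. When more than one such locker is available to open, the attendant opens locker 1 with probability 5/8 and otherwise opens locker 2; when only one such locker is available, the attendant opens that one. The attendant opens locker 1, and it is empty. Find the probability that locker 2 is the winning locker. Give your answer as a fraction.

Condition on the true location of the prize voucher.
If it is in locker 1 (prior 1/3): the attendant opened locker 1, so this case is ruled out; weight (1/3)·0 = 0.
If it is in locker 2 (prior 1/3): only locker 1 is available, probability 1; weight (1/3)·1 = 1/3.
If it is in locker 3 (prior 1/3): locker 1 is available, opened with probability 5/8; weight (1/3)·(5/8) = 5/24.
The weights sum to 13/24.
So P(the prize voucher in locker 2 | the attendant opened locker 1) = (1/3) / (13/24) = 8/13.

8/13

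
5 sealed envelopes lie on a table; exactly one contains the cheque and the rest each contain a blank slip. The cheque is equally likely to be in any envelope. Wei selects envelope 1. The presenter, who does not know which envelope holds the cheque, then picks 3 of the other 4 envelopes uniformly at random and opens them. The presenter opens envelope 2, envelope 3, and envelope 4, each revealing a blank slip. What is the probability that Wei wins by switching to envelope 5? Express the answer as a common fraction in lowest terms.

1/2

Condition on the true location of the cheque.
If it is in either of envelopes 1 and 5 (prior 1/5 each): the presenter picks exactly this set with probability 1/4 regardless, and none is the prize; weight (1/5)·(1/4) = 1/20 each.
If it is in any of envelopes 2, 3, and 4 (prior 1/5 each): that envelope was opened and seen not to hold the prize — ruled out; weight (1/5)·0 = 0 each.
The weights sum to 1/10.
So P(the cheque in envelope 5 | the presenter opened envelope 2, envelope 3, and envelope 4) = (1/20) / (1/10) = 1/2.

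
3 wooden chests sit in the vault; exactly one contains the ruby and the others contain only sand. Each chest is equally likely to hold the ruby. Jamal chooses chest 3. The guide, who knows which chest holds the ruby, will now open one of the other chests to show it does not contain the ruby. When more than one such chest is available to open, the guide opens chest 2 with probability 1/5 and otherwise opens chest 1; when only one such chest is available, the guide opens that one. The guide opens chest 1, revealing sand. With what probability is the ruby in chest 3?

4/9

Consider each possible location of the ruby in turn.
If it is in chest 1 (prior 1/3): the guide opened chest 1, so this case is ruled out; weight (1/3)·0 = 0.
If it is in chest 2 (prior 1/3): only chest 1 is available, probability 1; weight (1/3)·1 = 1/3.
If it is in chest 3 (prior 1/3): chest 2 is available but not opened, probability 4/5; weight (1/3)·(4/5) = 4/15.
The weights sum to 3/5.
So P(the ruby in chest 3 | the guide opened chest 1) = (4/15) / (3/5) = 4/9.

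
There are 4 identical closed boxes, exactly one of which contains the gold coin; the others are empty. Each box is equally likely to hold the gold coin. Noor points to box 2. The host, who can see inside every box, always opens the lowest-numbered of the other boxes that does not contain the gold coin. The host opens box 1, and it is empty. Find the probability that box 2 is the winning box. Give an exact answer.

Consider each possible location of the gold coin in turn.
If it is in box 1 (prior 1/4): the host opened box 1, so this case is ruled out; weight (1/4)·0 = 0.
If it is in any of boxes 2, 3, and 4 (prior 1/4 each): box 1 is the lowest-numbered option available, probability 1; weight (1/4)·1 = 1/4 each.
The weights sum to 3/4.
So P(the gold coin in box 2 | the host opened box 1) = (1/4) / (3/4) = 1/3.

1/3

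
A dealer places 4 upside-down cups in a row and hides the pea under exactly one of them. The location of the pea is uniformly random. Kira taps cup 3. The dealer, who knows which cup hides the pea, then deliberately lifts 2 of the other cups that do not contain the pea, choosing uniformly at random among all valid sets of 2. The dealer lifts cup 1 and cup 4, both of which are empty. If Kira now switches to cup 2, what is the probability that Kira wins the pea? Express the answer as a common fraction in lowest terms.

3/4

Condition on the true location of the pea.
If it is under either of cups 1 and 4 (prior 1/4 each): that cup was opened and seen not to hold the prize — ruled out; weight (1/4)·0 = 0 each.
If it is under cup 2 (prior 1/4): the dealer has no choice, probability 1; weight (1/4)·1 = 1/4.
If it is under cup 3 (prior 1/4): the dealer has 3 equally likely choices, so probability 1/3; weight (1/4)·(1/3) = 1/12.
The weights sum to 1/3.
So P(the pea under cup 2 | the dealer opened cup 1 and cup 4) = (1/4) / (1/3) = 3/4.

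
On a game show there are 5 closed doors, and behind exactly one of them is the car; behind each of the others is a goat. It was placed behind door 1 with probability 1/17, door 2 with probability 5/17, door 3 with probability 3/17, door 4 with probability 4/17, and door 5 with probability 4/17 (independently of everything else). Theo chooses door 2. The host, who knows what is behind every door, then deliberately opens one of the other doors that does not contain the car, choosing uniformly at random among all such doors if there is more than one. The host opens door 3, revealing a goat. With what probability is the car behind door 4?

16/51

Condition on the true location of the car.
If it is behind door 1 (prior 1/17): the host has 3 equally likely choices, so probability 1/3; weight (1/17)·(1/3) = 1/51.
If it is behind door 2 (prior 5/17): the host has 4 equally likely choices, so probability 1/4; weight (5/17)·(1/4) = 5/68.
If it is behind door 3 (prior 3/17): the host opened door 3, so this case is ruled out; weight (3/17)·0 = 0.
If it is behind either of doors 4 and 5 (prior 4/17 each): the host has 3 equally likely choices, so probability 1/3; weight (4/17)·(1/3) = 4/51 each.
The weights sum to 1/4.
So P(the car behind door 4 | the host opened door 3) = (4/51) / (1/4) = 16/51.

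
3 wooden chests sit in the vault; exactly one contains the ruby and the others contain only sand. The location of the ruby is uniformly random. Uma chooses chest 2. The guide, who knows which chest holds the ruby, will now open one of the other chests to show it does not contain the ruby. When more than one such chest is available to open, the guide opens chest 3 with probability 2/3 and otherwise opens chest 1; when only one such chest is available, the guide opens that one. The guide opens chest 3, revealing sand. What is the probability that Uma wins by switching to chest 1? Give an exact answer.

3/5

Consider each possible location of the ruby in turn.
If it is in chest 1 (prior 1/3): only chest 3 is available, probability 1; weight (1/3)·1 = 1/3.
If it is in chest 2 (prior 1/3): chest 3 is available, opened with probability 2/3; weight (1/3)·(2/3) = 2/9.
If it is in chest 3 (prior 1/3): the guide opened chest 3, so this case is ruled out; weight (1/3)·0 = 0.
The weights sum to 5/9.
So P(the ruby in chest 1 | the guide opened chest 3) = (1/3) / (5/9) = 3/5.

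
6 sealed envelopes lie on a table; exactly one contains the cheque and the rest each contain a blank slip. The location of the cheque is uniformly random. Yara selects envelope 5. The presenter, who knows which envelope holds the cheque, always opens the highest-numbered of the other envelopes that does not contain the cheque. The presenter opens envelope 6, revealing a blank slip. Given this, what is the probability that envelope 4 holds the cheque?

Condition on the true location of the cheque.
If it is in any of envelopes 1, 2, 3, 4, and 5 (prior 1/6 each): envelope 6 is the highest-numbered option available, probability 1; weight (1/6)·1 = 1/6 each.
If it is in envelope 6 (prior 1/6): the presenter opened envelope 6, so this case is ruled out; weight (1/6)·0 = 0.
The weights sum to 5/6.
So P(the cheque in envelope 4 | the presenter opened envelope 6) = (1/6) / (5/6) = 1/5.

1/5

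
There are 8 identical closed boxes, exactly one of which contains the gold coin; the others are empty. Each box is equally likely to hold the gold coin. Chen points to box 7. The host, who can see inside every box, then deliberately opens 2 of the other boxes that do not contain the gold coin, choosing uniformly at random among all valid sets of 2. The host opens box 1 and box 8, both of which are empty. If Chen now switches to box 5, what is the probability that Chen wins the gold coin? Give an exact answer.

Consider each possible location of the gold coin in turn.
If it is in either of boxes 1 and 8 (prior 1/8 each): that box was opened and seen not to hold the prize — ruled out; weight (1/8)·0 = 0 each.
If it is in any of boxes 2, 3, 4, 5, and 6 (prior 1/8 each): the host has 15 equally likely choices, so probability 1/15; weight (1/8)·(1/15) = 1/120 each.
If it is in box 7 (prior 1/8): the host has 21 equally likely choices, so probability 1/21; weight (1/8)·(1/21) = 1/168.
The weights sum to 1/21.
So P(the gold coin in box 5 | the host opened box 1 and box 8) = (1/120) / (1/21) = 7/40.

7/40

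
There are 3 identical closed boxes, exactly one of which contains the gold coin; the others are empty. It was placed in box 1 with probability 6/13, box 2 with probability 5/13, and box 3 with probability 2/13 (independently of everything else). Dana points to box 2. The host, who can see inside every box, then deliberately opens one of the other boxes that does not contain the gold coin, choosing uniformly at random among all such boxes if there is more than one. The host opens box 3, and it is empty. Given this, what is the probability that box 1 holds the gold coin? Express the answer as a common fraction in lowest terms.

Consider each possible location of the gold coin in turn.
If it is in box 1 (prior 6/13): the host has no choice, probability 1; weight (6/13)·1 = 6/13.
If it is in box 2 (prior 5/13): the host has 2 equally likely choices, so probability 1/2; weight (5/13)·(1/2) = 5/26.
If it is in box 3 (prior 2/13): the host opened box 3, so this case is ruled out; weight (2/13)·0 = 0.
The weights sum to 17/26.
So P(the gold coin in box 1 | the host opened box 3) = (6/13) / (17/26) = 12/17.

12/17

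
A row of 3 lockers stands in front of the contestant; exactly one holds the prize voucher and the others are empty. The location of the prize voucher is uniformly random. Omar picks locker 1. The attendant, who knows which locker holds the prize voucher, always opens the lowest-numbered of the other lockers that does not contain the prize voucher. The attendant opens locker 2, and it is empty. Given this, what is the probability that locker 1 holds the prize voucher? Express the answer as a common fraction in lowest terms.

Condition on the true location of the prize voucher.
If it is in either of lockers 1 and 3 (prior 1/3 each): locker 2 is the lowest-numbered option available, probability 1; weight (1/3)·1 = 1/3 each.
If it is in locker 2 (prior 1/3): the attendant opened locker 2, so this case is ruled out; weight (1/3)·0 = 0.
The weights sum to 2/3.
So P(the prize voucher in locker 1 | the attendant opened locker 2) = (1/3) / (2/3) = 1/2.

1/2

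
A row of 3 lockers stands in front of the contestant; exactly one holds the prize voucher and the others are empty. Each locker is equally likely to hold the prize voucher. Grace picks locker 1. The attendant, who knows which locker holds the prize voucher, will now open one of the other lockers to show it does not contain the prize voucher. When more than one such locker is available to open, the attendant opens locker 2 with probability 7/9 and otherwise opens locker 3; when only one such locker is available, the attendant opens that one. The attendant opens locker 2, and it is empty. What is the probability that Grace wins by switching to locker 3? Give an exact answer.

9/16

Condition on the true location of the prize voucher.
If it is in locker 1 (prior 1/3): locker 2 is available, opened with probability 7/9; weight (1/3)·(7/9) = 7/27.
If it is in locker 2 (prior 1/3): the attendant opened locker 2, so this case is ruled out; weight (1/3)·0 = 0.
If it is in locker 3 (prior 1/3): only locker 2 is available, probability 1; weight (1/3)·1 = 1/3.
The weights sum to 16/27.
So P(the prize voucher in locker 3 | the attendant opened locker 2) = (1/3) / (16/27) = 9/16.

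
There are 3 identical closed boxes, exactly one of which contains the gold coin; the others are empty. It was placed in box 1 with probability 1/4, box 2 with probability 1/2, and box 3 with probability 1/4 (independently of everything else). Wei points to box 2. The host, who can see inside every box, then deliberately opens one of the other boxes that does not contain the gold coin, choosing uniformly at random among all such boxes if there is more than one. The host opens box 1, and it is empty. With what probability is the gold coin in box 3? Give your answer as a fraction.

Condition on the true location of the gold coin.
If it is in box 1 (prior 1/4): the host opened box 1, so this case is ruled out; weight (1/4)·0 = 0.
If it is in box 2 (prior 1/2): the host has 2 equally likely choices, so probability 1/2; weight (1/2)·(1/2) = 1/4.
If it is in box 3 (prior 1/4): the host has no choice, probability 1; weight (1/4)·1 = 1/4.
The weights sum to 1/2.
So P(the gold coin in box 3 | the host opened box 1) = (1/4) / (1/2) = 1/2.

1/2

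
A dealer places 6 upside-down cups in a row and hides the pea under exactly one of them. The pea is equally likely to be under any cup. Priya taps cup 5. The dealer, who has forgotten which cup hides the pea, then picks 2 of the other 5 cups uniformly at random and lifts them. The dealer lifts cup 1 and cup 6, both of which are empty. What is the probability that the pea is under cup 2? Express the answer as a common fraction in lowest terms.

Condition on the true location of the pea.
If it is under either of cups 1 and 6 (prior 1/6 each): that cup was opened and seen not to hold the prize — ruled out; weight (1/6)·0 = 0 each.
If it is under any of cups 2, 3, 4, and 5 (prior 1/6 each): the dealer picks exactly this set with probability 1/10 regardless, and none is the prize; weight (1/6)·(1/10) = 1/60 each.
The weights sum to 1/15.
So P(the pea under cup 2 | the dealer opened cup 1 and cup 6) = (1/60) / (1/15) = 1/4.

1/4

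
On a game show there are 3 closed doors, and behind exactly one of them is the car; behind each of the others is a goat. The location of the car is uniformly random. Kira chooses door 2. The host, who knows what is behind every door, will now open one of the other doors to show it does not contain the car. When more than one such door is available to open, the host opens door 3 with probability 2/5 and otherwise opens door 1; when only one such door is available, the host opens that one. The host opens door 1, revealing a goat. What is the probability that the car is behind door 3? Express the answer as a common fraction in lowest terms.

Consider each possible location of the car in turn.
If it is behind door 1 (prior 1/3): the host opened door 1, so this case is ruled out; weight (1/3)·0 = 0.
If it is behind door 2 (prior 1/3): door 3 is available but not opened, probability 3/5; weight (1/3)·(3/5) = 1/5.
If it is behind door 3 (prior 1/3): only door 1 is available, probability 1; weight (1/3)·1 = 1/3.
The weights sum to 8/15.
So P(the car behind door 3 | the host opened door 1) = (1/3) / (8/15) = 5/8.

5/8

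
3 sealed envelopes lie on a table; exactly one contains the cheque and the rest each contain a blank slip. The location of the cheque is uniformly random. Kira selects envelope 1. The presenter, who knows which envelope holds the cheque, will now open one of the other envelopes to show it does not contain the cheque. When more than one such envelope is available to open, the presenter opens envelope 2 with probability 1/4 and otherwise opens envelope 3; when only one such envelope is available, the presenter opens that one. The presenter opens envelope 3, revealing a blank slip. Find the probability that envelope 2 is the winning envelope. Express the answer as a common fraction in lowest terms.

Apply Bayes' rule, conditioning on where the cheque actually is.
If it is in envelope 1 (prior 1/3): envelope 2 is available but not opened, probability 3/4; weight (1/3)·(3/4) = 1/4.
If it is in envelope 2 (prior 1/3): only envelope 3 is available, probability 1; weight (1/3)·1 = 1/3.
If it is in envelope 3 (prior 1/3): the presenter opened envelope 3, so this case is ruled out; weight (1/3)·0 = 0.
The weights sum to 7/12.
So P(the cheque in envelope 2 | the presenter opened envelope 3) = (1/3) / (7/12) = 4/7.

4/7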